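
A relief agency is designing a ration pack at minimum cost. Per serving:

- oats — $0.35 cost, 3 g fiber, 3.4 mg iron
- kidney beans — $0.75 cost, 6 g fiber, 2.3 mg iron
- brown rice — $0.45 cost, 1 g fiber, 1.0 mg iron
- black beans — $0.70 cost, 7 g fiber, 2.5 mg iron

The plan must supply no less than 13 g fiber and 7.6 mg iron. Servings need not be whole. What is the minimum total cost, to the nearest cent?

Check every corner: each single food scaled to meet both minima, and each pair solved so both constraints bind.
oats only: max(13/3, 7.6/3.4) = 4.333 servings → $1.52.
kidney beans only: max(13/6, 7.6/2.3) = 3.304 servings → $2.48.
brown rice only: max(13/1, 7.6/1.0) = 13 servings → $5.85.
black beans only: max(13/7, 7.6/2.5) = 3.04 servings → $2.13.
oats + kidney beans with both tight: 1.163 servings and 1.585 servings → $1.60.
oats + brown rice: the both-tight solution has a negative serving — not a feasible corner.
oats + black beans with both tight: 1.27 servings and 1.313 servings → $1.36.
kidney beans + brown rice with both tight: 1.459 servings and 4.243 servings → $3.00.
kidney beans + black beans: the both-tight solution has a negative serving — not a feasible corner.
brown rice + black beans with both tight: 4.6 servings and 1.2 servings → $2.91.
The minimum over all feasible corners is $1.36.

$1.36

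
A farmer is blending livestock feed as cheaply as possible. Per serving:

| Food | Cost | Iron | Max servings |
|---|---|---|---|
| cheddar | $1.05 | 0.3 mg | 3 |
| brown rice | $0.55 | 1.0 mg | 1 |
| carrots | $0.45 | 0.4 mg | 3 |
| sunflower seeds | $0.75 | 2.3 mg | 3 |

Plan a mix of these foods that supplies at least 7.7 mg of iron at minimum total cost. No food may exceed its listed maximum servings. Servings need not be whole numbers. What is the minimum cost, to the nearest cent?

Cost per mg of iron: sunflower seeds $0.3261, brown rice $0.5500, carrots $1.1250, cheddar $3.5000.
Take 3 servings of sunflower seeds: +6.9 mg iron for $2.25 (total $2.25, still need 0.8 mg).
Take 0.8 servings of brown rice: +0.8 mg iron for $0.44 (total $2.69, still need 0.0 mg).
Greedy by cheapest-per-mg is optimal for a single linear constraint, so the minimum cost is $2.69.

$2.69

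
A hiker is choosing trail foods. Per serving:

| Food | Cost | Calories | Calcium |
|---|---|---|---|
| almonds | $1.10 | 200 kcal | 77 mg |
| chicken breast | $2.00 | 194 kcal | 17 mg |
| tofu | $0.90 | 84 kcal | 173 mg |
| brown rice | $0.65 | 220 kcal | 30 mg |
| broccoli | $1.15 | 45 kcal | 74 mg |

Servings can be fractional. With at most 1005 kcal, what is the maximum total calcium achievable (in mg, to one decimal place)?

Calcium per kcal: tofu 2.06, broccoli 1.644, almonds 0.385, brown rice 0.1364, chicken breast 0.08763.
With no serving limits, spend the whole calories allowance on tofu: 1005 kcal / 84 kcal × 173 mg = 2069.8 mg.

2069.8 mg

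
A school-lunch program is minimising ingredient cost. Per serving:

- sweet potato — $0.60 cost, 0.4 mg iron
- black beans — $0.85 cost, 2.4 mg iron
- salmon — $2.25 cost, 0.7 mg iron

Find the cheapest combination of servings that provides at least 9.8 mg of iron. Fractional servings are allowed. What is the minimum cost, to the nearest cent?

Cost per mg of iron: black beans $0.3542, sweet potato $1.5000, salmon $3.2143.
With no serving limits, use only black beans: 9.8 mg / 2.4 mg = 4.083 servings × $0.85 = $3.47.

$3.47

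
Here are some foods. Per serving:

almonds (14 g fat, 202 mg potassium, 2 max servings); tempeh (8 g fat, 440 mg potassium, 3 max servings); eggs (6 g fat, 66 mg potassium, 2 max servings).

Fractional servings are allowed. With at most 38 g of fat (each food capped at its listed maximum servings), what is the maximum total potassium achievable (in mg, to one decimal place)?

1522.0 mg

Potassium per g fat: tempeh 55, almonds 14.43, eggs 11.
Take 3 servings of tempeh: uses 24 g fat, +1320.0 mg potassium (running total 1320.0 mg).
Take 1 serving of almonds: uses 14 g fat, +202.0 mg potassium (running total 1522.0 mg).
Filling greedily by potassium-per-g fat is optimal for one linear limit, giving 1522.0 mg.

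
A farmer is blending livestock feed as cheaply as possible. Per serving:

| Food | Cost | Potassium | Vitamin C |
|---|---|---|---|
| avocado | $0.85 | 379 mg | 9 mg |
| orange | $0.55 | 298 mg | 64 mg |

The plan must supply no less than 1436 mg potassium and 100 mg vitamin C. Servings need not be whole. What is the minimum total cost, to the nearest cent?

$2.65

Minimising a linear cost over {potassium ≥ 1436, vitamin C ≥ 100, servings ≥ 0} — the optimum is at a vertex, using one or two foods.
avocado only: max(1436/379, 100/9) = 11.11 servings → $9.44.
orange only: max(1436/298, 100/64) = 4.819 servings → $2.65.
avocado + orange with both tight: 2.879 servings and 1.158 servings → $3.08.
Cheapest feasible corner: $2.65.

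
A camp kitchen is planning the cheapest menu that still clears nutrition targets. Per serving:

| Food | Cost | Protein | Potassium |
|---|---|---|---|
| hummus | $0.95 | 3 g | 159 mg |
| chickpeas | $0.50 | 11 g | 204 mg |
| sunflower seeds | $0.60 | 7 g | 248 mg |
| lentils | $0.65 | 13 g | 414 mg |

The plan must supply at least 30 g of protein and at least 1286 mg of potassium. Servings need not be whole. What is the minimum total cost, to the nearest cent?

$2.02

Two binding constraints pin down two serving amounts, so the optimal mix uses at most two foods. The candidates are each food alone (scaled to the tighter of protein/potassium) and each pair with both constraints tight.
hummus only: max(30/3, 1286/159) = 10 servings → $9.50.
chickpeas only: max(30/11, 1286/204) = 6.304 servings → $3.15.
sunflower seeds only: max(30/7, 1286/248) = 5.185 servings → $3.11.
lentils only: max(30/13, 1286/414) = 3.106 servings → $2.02.
hummus + chickpeas with both tight: 7.059 servings and 0.8021 servings → $7.11.
hummus + sunflower seeds with both tight: 4.233 servings and 2.472 servings → $5.50.
hummus + lentils with both tight: 5.21 servings and 1.105 servings → $5.67.
chickpeas + sunflower seeds: intersection lies outside the first quadrant.
chickpeas + lentils: the both-tight solution has a negative serving — not a feasible corner.
sunflower seeds + lentils with both targets exact would need a negative amount; discard.
So the least-cost plan costs $2.02.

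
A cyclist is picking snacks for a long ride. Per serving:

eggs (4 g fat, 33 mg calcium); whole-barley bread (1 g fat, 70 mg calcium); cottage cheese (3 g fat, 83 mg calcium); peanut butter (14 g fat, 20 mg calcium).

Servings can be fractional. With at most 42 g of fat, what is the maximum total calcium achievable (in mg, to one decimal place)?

2940.0 mg

Calcium per g fat: whole-barley bread 70, cottage cheese 27.67, eggs 8.25, peanut butter 1.429.
With no serving limits, spend the whole fat allowance on whole-barley bread: 42 g / 1 g × 70 mg = 2940.0 mg.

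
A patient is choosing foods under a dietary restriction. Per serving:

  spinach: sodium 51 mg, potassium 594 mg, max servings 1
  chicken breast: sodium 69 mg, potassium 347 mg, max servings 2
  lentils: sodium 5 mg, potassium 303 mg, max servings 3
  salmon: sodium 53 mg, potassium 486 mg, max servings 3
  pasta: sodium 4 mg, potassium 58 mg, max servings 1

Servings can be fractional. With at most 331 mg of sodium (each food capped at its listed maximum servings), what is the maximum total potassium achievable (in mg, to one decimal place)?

Potassium per mg sodium: lentils 60.6, pasta 14.5, spinach 11.65, salmon 9.17, chicken breast 5.029.
Take 3 servings of lentils: uses 15 mg sodium, +909.0 mg potassium (running total 909.0 mg).
Take 1 serving of pasta: uses 4 mg sodium, +58.0 mg potassium (running total 967.0 mg).
Take 1 serving of spinach: uses 51 mg sodium, +594.0 mg potassium (running total 1561.0 mg).
Take 3 servings of salmon: uses 159 mg sodium, +1458.0 mg potassium (running total 3019.0 mg).
Take 1.478 servings of chicken breast: uses 102 mg sodium, +513.0 mg potassium (running total 3532.0 mg).
Filling greedily by potassium-per-mg sodium is optimal for one linear limit, giving 3532.0 mg.

3532.0 mg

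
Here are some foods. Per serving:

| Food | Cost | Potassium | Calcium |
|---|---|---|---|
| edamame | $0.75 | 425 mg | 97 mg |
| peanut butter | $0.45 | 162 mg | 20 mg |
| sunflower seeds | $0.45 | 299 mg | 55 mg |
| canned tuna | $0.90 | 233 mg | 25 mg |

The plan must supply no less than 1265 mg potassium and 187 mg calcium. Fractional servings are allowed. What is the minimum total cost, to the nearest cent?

$1.90

Check every corner: each single food scaled to meet both minima, and each pair solved so both constraints bind.
edamame only: max(1265/425, 187/97) = 2.976 servings → $2.23.
peanut butter only: max(1265/162, 187/20) = 9.35 servings → $4.21.
sunflower seeds only: max(1265/299, 187/55) = 4.231 servings → $1.90.
canned tuna only: max(1265/233, 187/25) = 7.48 servings → $6.73.
edamame + peanut butter with both tight: 0.6923 servings and 5.993 servings → $3.22.
edamame + sunflower seeds: intersection lies outside the first quadrant.
edamame + canned tuna with both tight: 0.9975 servings and 3.61 servings → $4.00.
peanut butter + sunflower seeds with both tight: 4.663 servings and 1.704 servings → $2.87.
peanut butter + canned tuna: the both-tight solution has a negative serving — not a feasible corner.
sunflower seeds + canned tuna with both tight: 2.237 servings and 2.558 servings → $3.31.
So the least-cost plan costs $1.90.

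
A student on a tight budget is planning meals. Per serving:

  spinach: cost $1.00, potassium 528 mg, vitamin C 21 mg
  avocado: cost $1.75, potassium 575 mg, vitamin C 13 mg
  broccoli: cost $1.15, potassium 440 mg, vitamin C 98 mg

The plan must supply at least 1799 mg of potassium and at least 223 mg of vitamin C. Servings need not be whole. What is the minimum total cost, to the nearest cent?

For a min-cost LP with two ≥-constraints, a basic feasible solution has at most two positive variables.
spinach only: max(1799/528, 223/21) = 10.62 servings → $10.62.
avocado only: max(1799/575, 223/13) = 17.15 servings → $30.02.
broccoli only: max(1799/440, 223/98) = 4.089 servings → $4.70.
spinach + avocado: intersection lies outside the first quadrant.
spinach + broccoli with both tight: 1.839 servings and 1.881 servings → $4.00.
avocado + broccoli with both tight: 1.544 servings and 2.071 servings → $5.08.
Cheapest feasible corner: $4.00.

$4.00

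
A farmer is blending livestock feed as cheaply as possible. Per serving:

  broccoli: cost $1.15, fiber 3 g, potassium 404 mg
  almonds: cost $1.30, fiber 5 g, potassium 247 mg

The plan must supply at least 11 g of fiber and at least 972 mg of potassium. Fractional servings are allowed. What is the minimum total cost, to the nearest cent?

Compare the cost at each extreme point of the feasible region.
broccoli only: max(11/3, 972/404) = 3.667 servings → $4.22.
almonds only: max(11/5, 972/247) = 3.935 servings → $5.12.
broccoli + almonds with both tight: 1.676 servings and 1.195 servings → $3.48.
So the least-cost plan costs $3.48.

$3.48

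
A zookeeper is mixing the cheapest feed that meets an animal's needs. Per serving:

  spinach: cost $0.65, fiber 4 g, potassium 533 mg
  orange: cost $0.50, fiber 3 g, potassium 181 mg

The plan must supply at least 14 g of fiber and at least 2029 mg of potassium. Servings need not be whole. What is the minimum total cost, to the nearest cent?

An LP optimum is at a vertex; with two nutrient constraints at most two foods are used. Check each candidate.
spinach only: max(14/4, 2029/533) = 3.807 servings → $2.47.
orange only: max(14/3, 2029/181) = 11.21 servings → $5.60.
spinach + orange: the both-tight solution has a negative serving — not a feasible corner.
So the least-cost plan costs $2.47.

$2.47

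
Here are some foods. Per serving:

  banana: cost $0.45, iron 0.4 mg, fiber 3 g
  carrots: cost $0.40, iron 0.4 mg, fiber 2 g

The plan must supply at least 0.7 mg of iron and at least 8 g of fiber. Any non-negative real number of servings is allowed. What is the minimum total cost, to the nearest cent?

$1.20

This is a tiny linear program; its minimum lies at a vertex of the feasible set. List the vertices and price them.
banana only: max(0.7/0.4, 8/3) = 2.667 servings → $1.20.
carrots only: max(0.7/0.4, 8/2) = 4 servings → $1.60.
banana + carrots with both targets exact would need a negative amount; discard.
Cheapest feasible corner: $1.20.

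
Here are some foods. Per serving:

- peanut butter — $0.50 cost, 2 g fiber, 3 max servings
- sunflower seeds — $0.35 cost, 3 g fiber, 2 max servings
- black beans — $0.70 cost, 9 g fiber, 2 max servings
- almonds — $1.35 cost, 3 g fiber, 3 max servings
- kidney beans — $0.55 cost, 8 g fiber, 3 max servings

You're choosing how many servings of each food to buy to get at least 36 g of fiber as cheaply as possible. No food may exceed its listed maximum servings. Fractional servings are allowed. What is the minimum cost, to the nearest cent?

Cost per g of fiber: kidney beans $0.0688, black beans $0.0778, sunflower seeds $0.1167, peanut butter $0.2500, almonds $0.4500.
Take 3 servings of kidney beans: +24.0 g fiber for $1.65 (total $1.65, still need 12.0 g).
Take 1.333 servings of black beans: +12.0 g fiber for $0.93 (total $2.58, still need 0.0 g).
Greedy by cheapest-per-g is optimal for a single linear constraint, so the minimum cost is $2.58.

$2.58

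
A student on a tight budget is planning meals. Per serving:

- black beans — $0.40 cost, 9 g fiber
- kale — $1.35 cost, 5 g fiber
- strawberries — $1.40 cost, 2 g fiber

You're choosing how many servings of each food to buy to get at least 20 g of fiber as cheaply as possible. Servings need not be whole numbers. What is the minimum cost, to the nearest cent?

Cost per g of fiber: black beans $0.0444, kale $0.2700, strawberries $0.7000.
With no serving limits, use only black beans: 20 g / 9 g = 2.222 servings × $0.40 = $0.89.

$0.89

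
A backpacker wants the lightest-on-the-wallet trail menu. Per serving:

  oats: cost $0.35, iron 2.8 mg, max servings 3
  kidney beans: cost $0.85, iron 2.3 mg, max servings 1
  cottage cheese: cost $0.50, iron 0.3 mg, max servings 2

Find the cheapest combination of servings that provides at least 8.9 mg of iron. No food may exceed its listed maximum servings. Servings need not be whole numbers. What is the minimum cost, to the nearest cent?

Cost per mg of iron: oats $0.1250, kidney beans $0.3696, cottage cheese $1.6667.
Take 3 servings of oats: +8.4 mg iron for $1.05 (total $1.05, still need 0.5 mg).
Take 0.2174 servings of kidney beans: +0.5 mg iron for $0.18 (total $1.23, still need 0.0 mg).
Filling from the cheapest source first is optimal under one linear minimum: $1.23.

$1.23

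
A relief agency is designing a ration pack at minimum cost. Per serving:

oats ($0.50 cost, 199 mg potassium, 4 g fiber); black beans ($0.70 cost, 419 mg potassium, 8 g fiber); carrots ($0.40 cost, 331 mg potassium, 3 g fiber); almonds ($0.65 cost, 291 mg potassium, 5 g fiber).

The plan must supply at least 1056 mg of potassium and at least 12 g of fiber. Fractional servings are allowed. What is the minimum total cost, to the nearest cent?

$1.39

The cheapest plan sits at a corner of the feasible region — with two constraints it uses at most two foods.
oats only: max(1056/199, 12/4) = 5.307 servings → $2.65.
black beans only: max(1056/419, 12/8) = 2.52 servings → $1.76.
carrots only: max(1056/331, 12/3) = 4 servings → $1.60.
almonds only: max(1056/291, 12/5) = 3.629 servings → $2.36.
oats + black beans: intersection lies outside the first quadrant.
oats + carrots with both tight: 1.106 servings and 2.525 servings → $1.56.
oats + almonds: intersection lies outside the first quadrant.
black beans + carrots with both tight: 0.578 servings and 2.459 servings → $1.39.
black beans + almonds: the both-tight solution has a negative serving — not a feasible corner.
carrots + almonds with both tight: 2.286 servings and 1.028 servings → $1.58.
So the least-cost plan costs $1.39.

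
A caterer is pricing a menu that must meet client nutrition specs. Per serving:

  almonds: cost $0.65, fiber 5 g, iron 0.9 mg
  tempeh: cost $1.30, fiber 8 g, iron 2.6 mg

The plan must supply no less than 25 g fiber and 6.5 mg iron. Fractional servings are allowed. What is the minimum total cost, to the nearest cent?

Minimising a linear cost over {fiber ≥ 25, iron ≥ 6.5, servings ≥ 0} — the optimum is at a vertex, using one or two foods.
almonds only: max(25/5, 6.5/0.9) = 7.222 servings → $4.69.
tempeh only: max(25/8, 6.5/2.6) = 3.125 servings → $4.06.
almonds + tempeh with both tight: 2.241 servings and 1.724 servings → $3.70.
Cheapest feasible corner: $3.70.

$3.70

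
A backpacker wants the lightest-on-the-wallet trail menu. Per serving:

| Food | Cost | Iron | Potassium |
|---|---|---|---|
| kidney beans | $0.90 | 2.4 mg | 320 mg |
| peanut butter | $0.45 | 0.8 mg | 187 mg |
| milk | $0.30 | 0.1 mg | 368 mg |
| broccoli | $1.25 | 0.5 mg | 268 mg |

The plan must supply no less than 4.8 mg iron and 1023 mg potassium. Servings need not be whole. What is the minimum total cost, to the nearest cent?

Check every corner: each single food scaled to meet both minima, and each pair solved so both constraints bind.
kidney beans only: max(4.8/2.4, 1023/320) = 3.197 servings → $2.88.
peanut butter only: max(4.8/0.8, 1023/187) = 6 servings → $2.70.
milk only: max(4.8/0.1, 1023/368) = 48 servings → $14.40.
broccoli only: max(4.8/0.5, 1023/268) = 9.6 servings → $12.00.
kidney beans + peanut butter with both tight: 0.4108 servings and 4.768 servings → $2.52.
kidney beans + milk with both tight: 1.955 servings and 1.08 servings → $2.08.
kidney beans + broccoli with both tight: 1.604 servings and 1.902 servings → $3.82.
peanut butter + milk: the both-tight solution has a negative serving — not a feasible corner.
peanut butter + broccoli: the both-tight solution has a negative serving — not a feasible corner.
milk + broccoli with both targets exact would need a negative amount; discard.
So the least-cost plan costs $2.08.

$2.08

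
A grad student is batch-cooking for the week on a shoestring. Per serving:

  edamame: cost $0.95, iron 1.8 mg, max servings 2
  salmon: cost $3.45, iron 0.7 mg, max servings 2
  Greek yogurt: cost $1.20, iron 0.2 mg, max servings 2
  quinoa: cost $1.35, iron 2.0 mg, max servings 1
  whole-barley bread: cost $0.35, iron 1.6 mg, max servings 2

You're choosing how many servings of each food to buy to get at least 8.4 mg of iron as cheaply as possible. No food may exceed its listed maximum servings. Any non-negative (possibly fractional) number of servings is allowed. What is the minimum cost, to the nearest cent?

$3.68

Cost per mg of iron: whole-barley bread $0.2188, edamame $0.5278, quinoa $0.6750, salmon $4.9286, Greek yogurt $6.0000.
Take 2 servings of whole-barley bread: +3.2 mg iron for $0.70 (total $0.70, still need 5.2 mg).
Take 2 servings of edamame: +3.6 mg iron for $1.90 (total $2.60, still need 1.6 mg).
Take 0.8 servings of quinoa: +1.6 mg iron for $1.08 (total $3.68, still need 0.0 mg).
Greedy by cheapest-per-mg is optimal for a single linear constraint, so the minimum cost is $3.68.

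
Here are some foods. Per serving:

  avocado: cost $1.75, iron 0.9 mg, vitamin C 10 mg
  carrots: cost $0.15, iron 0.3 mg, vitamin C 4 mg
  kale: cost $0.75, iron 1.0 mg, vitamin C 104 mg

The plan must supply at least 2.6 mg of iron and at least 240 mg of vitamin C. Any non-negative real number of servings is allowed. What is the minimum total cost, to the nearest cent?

This is a tiny linear program; its minimum lies at a vertex of the feasible set. List the vertices and price them.
avocado only: max(2.6/0.9, 240/10) = 24 servings → $42.00.
carrots only: max(2.6/0.3, 240/4) = 60 servings → $9.00.
kale only: max(2.6/1.0, 240/104) = 2.6 servings → $1.95.
avocado + carrots with both targets exact would need a negative amount; discard.
avocado + kale with both tight: 0.3636 servings and 2.273 servings → $2.34.
carrots + kale with both tight: 1.118 servings and 2.265 servings → $1.87.
Cheapest feasible corner: $1.87.

$1.87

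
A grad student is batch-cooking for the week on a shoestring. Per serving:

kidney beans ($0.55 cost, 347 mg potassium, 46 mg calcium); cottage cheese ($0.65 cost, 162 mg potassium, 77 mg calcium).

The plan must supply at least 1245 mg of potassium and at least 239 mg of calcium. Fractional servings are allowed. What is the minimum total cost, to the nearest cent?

$2.50

A basic optimal solution has at most two foods positive. Try each food alone and each pair with both targets met exactly.
kidney beans only: max(1245/347, 239/46) = 5.196 servings → $2.86.
cottage cheese only: max(1245/162, 239/77) = 7.685 servings → $5.00.
kidney beans + cottage cheese with both tight: 2.966 servings and 1.332 servings → $2.50.
The minimum over all feasible corners is $2.50.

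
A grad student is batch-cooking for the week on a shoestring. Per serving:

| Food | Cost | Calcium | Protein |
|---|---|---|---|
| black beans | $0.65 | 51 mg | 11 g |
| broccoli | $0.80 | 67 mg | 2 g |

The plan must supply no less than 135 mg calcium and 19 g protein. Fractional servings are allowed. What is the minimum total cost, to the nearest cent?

With two linear requirements the optimum uses one or two foods; enumerate the corners.
black beans only: max(135/51, 19/11) = 2.647 servings → $1.72.
broccoli only: max(135/67, 19/2) = 9.5 servings → $7.60.
black beans + broccoli with both tight: 1.58 servings and 0.8126 servings → $1.68.
Cheapest feasible corner: $1.68.

$1.68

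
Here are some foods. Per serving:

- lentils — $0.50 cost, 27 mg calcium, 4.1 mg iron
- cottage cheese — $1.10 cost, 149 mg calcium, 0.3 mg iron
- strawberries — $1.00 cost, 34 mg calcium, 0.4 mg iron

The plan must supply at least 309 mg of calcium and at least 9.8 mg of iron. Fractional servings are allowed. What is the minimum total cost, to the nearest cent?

This is a tiny linear program; its minimum lies at a vertex of the feasible set. List the vertices and price them.
lentils only: max(309/27, 9.8/4.1) = 11.44 servings → $5.72.
cottage cheese only: max(309/149, 9.8/0.3) = 32.67 servings → $35.93.
strawberries only: max(309/34, 9.8/0.4) = 24.5 servings → $24.50.
lentils + cottage cheese with both tight: 2.269 servings and 1.663 servings → $2.96.
lentils + strawberries with both tight: 1.63 servings and 7.794 servings → $8.61.
cottage cheese + strawberries: intersection lies outside the first quadrant.
Cheapest feasible corner: $2.96.

$2.96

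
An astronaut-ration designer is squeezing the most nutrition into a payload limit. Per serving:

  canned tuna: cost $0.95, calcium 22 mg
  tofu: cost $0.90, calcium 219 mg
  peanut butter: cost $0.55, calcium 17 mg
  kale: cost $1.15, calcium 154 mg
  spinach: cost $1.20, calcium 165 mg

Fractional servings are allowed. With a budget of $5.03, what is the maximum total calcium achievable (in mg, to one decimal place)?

Calcium per dollar: tofu 243.3, spinach 137.5, kale 133.9, peanut butter 30.91, canned tuna 23.16.
With no serving limits, spend the whole cost allowance on tofu: $5.03 / $0.90 × 219 mg = 1224.0 mg.

1224.0 mg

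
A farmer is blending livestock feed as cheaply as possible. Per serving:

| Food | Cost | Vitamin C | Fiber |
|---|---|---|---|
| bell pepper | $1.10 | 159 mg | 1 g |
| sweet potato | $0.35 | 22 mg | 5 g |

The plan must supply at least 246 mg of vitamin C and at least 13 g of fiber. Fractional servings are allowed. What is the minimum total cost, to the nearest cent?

$2.17

bell pepper only: max(246/159, 13/1) = 13 servings → $14.30.
sweet potato only: max(246/22, 13/5) = 11.18 servings → $3.91.
bell pepper + sweet potato with both tight: 1.221 servings and 2.356 servings → $2.17.
Cheapest feasible corner: $2.17.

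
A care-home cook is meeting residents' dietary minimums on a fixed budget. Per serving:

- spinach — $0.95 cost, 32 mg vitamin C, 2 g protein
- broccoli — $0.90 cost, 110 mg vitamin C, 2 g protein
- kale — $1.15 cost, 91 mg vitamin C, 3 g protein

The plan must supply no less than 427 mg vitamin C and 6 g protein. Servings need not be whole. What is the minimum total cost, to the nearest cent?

$3.49

A basic optimal solution has at most two foods positive. Try each food alone and each pair with both targets met exactly.
spinach only: max(427/32, 6/2) = 13.34 servings → $12.68.
broccoli only: max(427/110, 6/2) = 3.882 servings → $3.49.
kale only: max(427/91, 6/3) = 4.692 servings → $5.40.
spinach + broccoli: intersection lies outside the first quadrant.
spinach + kale with both targets exact would need a negative amount; discard.
broccoli + kale: the both-tight solution has a negative serving — not a feasible corner.
Cheapest feasible corner: $3.49.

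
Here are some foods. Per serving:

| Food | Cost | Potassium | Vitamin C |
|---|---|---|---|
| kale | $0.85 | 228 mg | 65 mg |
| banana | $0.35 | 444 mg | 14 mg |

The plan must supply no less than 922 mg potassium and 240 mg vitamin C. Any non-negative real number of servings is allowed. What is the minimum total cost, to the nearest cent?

For a min-cost LP with two ≥-constraints, a basic feasible solution has at most two positive variables.
kale only: max(922/228, 240/65) = 4.044 servings → $3.44.
banana only: max(922/444, 240/14) = 17.14 servings → $6.00.
kale + banana with both tight: 3.649 servings and 0.203 servings → $3.17.
So the least-cost plan costs $3.17.

$3.17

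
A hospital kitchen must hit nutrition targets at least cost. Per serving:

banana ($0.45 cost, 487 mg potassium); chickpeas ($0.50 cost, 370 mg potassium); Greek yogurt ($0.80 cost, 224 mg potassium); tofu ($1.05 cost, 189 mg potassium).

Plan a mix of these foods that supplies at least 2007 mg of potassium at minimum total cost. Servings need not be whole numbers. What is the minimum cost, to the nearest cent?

Cost per mg of potassium: banana $0.0009, chickpeas $0.0014, Greek yogurt $0.0036, tofu $0.0056.
With no serving limits, use only banana: 2007 mg / 487 mg = 4.121 servings × $0.45 = $1.85.

$1.85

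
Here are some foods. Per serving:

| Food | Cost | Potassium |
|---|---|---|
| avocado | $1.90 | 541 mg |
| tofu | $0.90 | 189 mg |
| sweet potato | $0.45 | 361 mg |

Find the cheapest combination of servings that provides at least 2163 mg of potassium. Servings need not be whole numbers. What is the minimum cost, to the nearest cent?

Cost per mg of potassium: sweet potato $0.0012, avocado $0.0035, tofu $0.0048.
With no serving limits, use only sweet potato: 2163 mg / 361 mg = 5.992 servings × $0.45 = $2.70.

$2.70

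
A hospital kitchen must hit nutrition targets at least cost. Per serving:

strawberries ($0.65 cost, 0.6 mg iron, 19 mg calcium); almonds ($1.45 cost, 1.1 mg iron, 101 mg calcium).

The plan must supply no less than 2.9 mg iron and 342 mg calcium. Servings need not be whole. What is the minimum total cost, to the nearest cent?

For a min-cost LP with two ≥-constraints, a basic feasible solution has at most two positive variables.
strawberries only: max(2.9/0.6, 342/19) = 18 servings → $11.70.
almonds only: max(2.9/1.1, 342/101) = 3.386 servings → $4.91.
strawberries + almonds: the both-tight solution has a negative serving — not a feasible corner.
Cheapest feasible corner: $4.91.

$4.91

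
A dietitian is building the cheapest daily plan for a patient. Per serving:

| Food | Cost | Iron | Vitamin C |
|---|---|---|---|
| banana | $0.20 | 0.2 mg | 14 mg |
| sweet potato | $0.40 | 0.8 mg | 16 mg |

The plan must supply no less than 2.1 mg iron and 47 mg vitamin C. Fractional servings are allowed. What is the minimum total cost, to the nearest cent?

$1.10

This is a tiny linear program; its minimum lies at a vertex of the feasible set. List the vertices and price them.
banana only: max(2.1/0.2, 47/14) = 10.5 servings → $2.10.
sweet potato only: max(2.1/0.8, 47/16) = 2.938 servings → $1.18.
banana + sweet potato with both tight: 0.5 servings and 2.5 servings → $1.10.
Cheapest feasible corner: $1.10.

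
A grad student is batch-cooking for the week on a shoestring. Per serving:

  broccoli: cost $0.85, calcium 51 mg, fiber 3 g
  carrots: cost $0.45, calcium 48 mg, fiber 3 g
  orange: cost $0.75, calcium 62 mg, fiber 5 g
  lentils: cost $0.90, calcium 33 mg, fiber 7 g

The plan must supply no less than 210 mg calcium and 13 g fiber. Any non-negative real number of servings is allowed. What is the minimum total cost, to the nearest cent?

At the optimum either one food covers both requirements or two foods hit both targets exactly; no other combination can be cheaper.
broccoli only: max(210/51, 13/3) = 4.333 servings → $3.68.
carrots only: max(210/48, 13/3) = 4.375 servings → $1.97.
orange only: max(210/62, 13/5) = 3.387 servings → $2.54.
lentils only: max(210/33, 13/7) = 6.364 servings → $5.73.
broccoli + carrots with both tight: 0.6667 servings and 3.667 servings → $2.22.
broccoli + orange with both tight: 3.536 servings and 0.4783 servings → $3.36.
broccoli + lentils with both tight: 4.035 servings and 0.1279 servings → $3.54.
carrots + orange: the both-tight solution has a negative serving — not a feasible corner.
carrots + lentils: the both-tight solution has a negative serving — not a feasible corner.
orange + lentils: intersection lies outside the first quadrant.
So the least-cost plan costs $1.97.

$1.97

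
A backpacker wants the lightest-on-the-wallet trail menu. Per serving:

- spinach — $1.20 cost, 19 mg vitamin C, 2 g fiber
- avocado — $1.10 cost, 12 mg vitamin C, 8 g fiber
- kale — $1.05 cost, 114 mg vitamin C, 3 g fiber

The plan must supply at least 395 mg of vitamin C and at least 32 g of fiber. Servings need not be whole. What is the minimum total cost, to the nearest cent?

This is a tiny linear program; its minimum lies at a vertex of the feasible set. List the vertices and price them.
spinach only: max(395/19, 32/2) = 20.79 servings → $24.95.
avocado only: max(395/12, 32/8) = 32.92 servings → $36.21.
kale only: max(395/114, 32/3) = 10.67 servings → $11.20.
spinach + avocado: the both-tight solution has a negative serving — not a feasible corner.
spinach + kale with both tight: 14.4 servings and 1.064 servings → $18.40.
avocado + kale with both tight: 2.812 servings and 3.169 servings → $6.42.
The minimum over all feasible corners is $6.42.

$6.42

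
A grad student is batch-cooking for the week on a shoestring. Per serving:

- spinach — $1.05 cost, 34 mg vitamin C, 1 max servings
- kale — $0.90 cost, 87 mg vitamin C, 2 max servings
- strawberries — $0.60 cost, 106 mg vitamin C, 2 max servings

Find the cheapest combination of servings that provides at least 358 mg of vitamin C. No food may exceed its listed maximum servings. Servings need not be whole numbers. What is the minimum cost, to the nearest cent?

Cost per mg of vitamin C: strawberries $0.0057, kale $0.0103, spinach $0.0309.
Take 2 servings of strawberries: +212.0 mg vitamin C for $1.20 (total $1.20, still need 146.0 mg).
Take 1.678 servings of kale: +146.0 mg vitamin C for $1.51 (total $2.71, still need 0.0 mg).
Greedy by cheapest-per-mg is optimal for a single linear constraint, so the minimum cost is $2.71.

$2.71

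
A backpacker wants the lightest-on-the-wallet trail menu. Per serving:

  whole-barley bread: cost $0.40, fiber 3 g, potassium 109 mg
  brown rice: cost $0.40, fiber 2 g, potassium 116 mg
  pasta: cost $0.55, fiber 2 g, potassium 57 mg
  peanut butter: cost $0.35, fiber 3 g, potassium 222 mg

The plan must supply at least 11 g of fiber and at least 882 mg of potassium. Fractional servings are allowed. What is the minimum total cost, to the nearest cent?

The cheapest plan sits at a corner of the feasible region — with two constraints it uses at most two foods.
whole-barley bread only: max(11/3, 882/109) = 8.092 servings → $3.24.
brown rice only: max(11/2, 882/116) = 7.603 servings → $3.04.
pasta only: max(11/2, 882/57) = 15.47 servings → $8.51.
peanut butter only: max(11/3, 882/222) = 3.973 servings → $1.39.
whole-barley bread + brown rice: intersection lies outside the first quadrant.
whole-barley bread + pasta: the both-tight solution has a negative serving — not a feasible corner.
whole-barley bread + peanut butter with both targets exact would need a negative amount; discard.
brown rice + pasta with both targets exact would need a negative amount; discard.
brown rice + peanut butter with both targets exact would need a negative amount; discard.
pasta + peanut butter: the both-tight solution has a negative serving — not a feasible corner.
The minimum over all feasible corners is $1.39.

$1.39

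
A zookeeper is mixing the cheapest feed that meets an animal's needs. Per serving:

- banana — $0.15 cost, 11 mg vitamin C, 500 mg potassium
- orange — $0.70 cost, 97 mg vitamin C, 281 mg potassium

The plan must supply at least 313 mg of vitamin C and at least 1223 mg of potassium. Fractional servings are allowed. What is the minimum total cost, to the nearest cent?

banana only: max(313/11, 1223/500) = 28.45 servings → $4.27.
orange only: max(313/97, 1223/281) = 4.352 servings → $3.05.
banana + orange with both tight: 0.6756 servings and 3.15 servings → $2.31.
Cheapest feasible corner: $2.31.

$2.31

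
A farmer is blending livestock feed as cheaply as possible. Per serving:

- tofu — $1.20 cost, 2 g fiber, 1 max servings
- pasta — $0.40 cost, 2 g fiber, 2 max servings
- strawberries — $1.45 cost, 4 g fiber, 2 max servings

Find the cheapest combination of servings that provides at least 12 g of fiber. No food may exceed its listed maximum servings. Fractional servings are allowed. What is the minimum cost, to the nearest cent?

Cost per g of fiber: pasta $0.2000, strawberries $0.3625, tofu $0.6000.
Take 2 servings of pasta: +4.0 g fiber for $0.80 (total $0.80, still need 8.0 g).
Take 2 servings of strawberries: +8.0 g fiber for $2.90 (total $3.70, still need 0.0 g).
Filling from the cheapest source first is optimal under one linear minimum: $3.70.

$3.70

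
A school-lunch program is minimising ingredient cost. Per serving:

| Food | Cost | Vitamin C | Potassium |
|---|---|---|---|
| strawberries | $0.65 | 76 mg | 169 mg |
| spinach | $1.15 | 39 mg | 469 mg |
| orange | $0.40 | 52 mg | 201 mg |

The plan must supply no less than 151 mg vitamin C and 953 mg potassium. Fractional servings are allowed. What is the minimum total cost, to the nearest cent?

$1.90

The cheapest plan sits at a corner of the feasible region — with two constraints it uses at most two foods.
strawberries only: max(151/76, 953/169) = 5.639 servings → $3.67.
spinach only: max(151/39, 953/469) = 3.872 servings → $4.45.
orange only: max(151/52, 953/201) = 4.741 servings → $1.90.
strawberries + spinach with both tight: 1.158 servings and 1.615 servings → $2.61.
strawberries + orange with both targets exact would need a negative amount; discard.
spinach + orange with both tight: 1.16 servings and 2.033 servings → $2.15.
Cheapest feasible corner: $1.90.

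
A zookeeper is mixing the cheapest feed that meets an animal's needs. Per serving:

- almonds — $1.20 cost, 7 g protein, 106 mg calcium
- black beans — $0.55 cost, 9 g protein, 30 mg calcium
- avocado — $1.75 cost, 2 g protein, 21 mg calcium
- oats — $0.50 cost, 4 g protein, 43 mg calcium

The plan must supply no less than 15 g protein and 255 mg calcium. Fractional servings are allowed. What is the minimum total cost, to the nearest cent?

$2.89

A basic optimal solution has at most two foods positive. Try each food alone and each pair with both targets met exactly.
almonds only: max(15/7, 255/106) = 2.406 servings → $2.89.
black beans only: max(15/9, 255/30) = 8.5 servings → $4.67.
avocado only: max(15/2, 255/21) = 12.14 servings → $21.25.
oats only: max(15/4, 255/43) = 5.93 servings → $2.97.
almonds + black beans: intersection lies outside the first quadrant.
almonds + avocado: intersection lies outside the first quadrant.
almonds + oats: the both-tight solution has a negative serving — not a feasible corner.
black beans + avocado with both targets exact would need a negative amount; discard.
black beans + oats with both targets exact would need a negative amount; discard.
avocado + oats: the both-tight solution has a negative serving — not a feasible corner.
The minimum over all feasible corners is $2.89.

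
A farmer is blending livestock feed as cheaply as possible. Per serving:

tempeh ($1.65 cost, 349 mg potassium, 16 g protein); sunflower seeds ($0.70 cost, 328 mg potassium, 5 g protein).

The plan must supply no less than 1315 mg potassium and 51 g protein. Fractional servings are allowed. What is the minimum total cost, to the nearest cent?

This is a tiny linear program; its minimum lies at a vertex of the feasible set. List the vertices and price them.
tempeh only: max(1315/349, 51/16) = 3.768 servings → $6.22.
sunflower seeds only: max(1315/328, 51/5) = 10.2 servings → $7.14.
tempeh + sunflower seeds with both tight: 2.898 servings and 0.9252 servings → $5.43.
Cheapest feasible corner: $5.43.

$5.43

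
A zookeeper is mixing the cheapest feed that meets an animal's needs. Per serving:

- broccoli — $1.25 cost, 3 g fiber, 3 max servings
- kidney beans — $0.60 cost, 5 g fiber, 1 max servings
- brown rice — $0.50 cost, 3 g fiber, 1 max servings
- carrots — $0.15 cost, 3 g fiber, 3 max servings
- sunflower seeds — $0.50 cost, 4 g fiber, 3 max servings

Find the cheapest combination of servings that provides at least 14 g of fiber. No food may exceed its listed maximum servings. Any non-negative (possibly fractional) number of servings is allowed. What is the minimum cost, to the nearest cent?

$1.05

Cost per g of fiber: carrots $0.0500, kidney beans $0.1200, sunflower seeds $0.1250, brown rice $0.1667, broccoli $0.4167.
Take 3 servings of carrots: +9.0 g fiber for $0.45 (total $0.45, still need 5.0 g).
Take 1 serving of kidney beans: +5.0 g fiber for $0.60 (total $1.05, still need 0.0 g).
Filling from the cheapest source first is optimal under one linear minimum: $1.05.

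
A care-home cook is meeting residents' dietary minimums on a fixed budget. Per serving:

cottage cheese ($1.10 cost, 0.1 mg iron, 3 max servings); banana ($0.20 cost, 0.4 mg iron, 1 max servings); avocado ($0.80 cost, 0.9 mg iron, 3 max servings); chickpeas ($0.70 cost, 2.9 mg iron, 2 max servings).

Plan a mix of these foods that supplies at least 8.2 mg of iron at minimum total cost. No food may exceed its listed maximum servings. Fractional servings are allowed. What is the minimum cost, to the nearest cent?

$3.38

Cost per mg of iron: chickpeas $0.2414, banana $0.5000, avocado $0.8889, cottage cheese $11.0000.
Take 2 servings of chickpeas: +5.8 mg iron for $1.40 (total $1.40, still need 2.4 mg).
Take 1 serving of banana: +0.4 mg iron for $0.20 (total $1.60, still need 2.0 mg).
Take 2.222 servings of avocado: +2.0 mg iron for $1.78 (total $3.38, still need 0.0 mg).
Filling from the cheapest source first is optimal under one linear minimum: $3.38.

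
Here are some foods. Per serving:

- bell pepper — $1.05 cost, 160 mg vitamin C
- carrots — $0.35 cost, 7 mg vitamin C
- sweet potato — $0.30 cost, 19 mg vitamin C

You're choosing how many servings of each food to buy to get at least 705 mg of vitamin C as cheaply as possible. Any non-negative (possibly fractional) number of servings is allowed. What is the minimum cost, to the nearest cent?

$4.63

Cost per mg of vitamin C: bell pepper $0.0066, sweet potato $0.0158, carrots $0.0500.
With no serving limits, use only bell pepper: 705 mg / 160 mg = 4.406 servings × $1.05 = $4.63.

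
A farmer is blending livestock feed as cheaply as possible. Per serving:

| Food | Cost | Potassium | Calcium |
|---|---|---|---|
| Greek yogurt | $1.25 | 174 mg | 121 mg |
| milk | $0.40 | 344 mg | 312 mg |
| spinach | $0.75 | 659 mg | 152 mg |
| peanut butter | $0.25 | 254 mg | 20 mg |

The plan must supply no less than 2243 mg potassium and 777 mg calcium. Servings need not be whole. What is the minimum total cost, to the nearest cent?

The cheapest plan sits at a corner of the feasible region — with two constraints it uses at most two foods.
Greek yogurt only: max(2243/174, 777/121) = 12.89 servings → $16.11.
milk only: max(2243/344, 777/312) = 6.52 servings → $2.61.
spinach only: max(2243/659, 777/152) = 5.112 servings → $3.83.
peanut butter only: max(2243/254, 777/20) = 38.85 servings → $9.71.
Greek yogurt + milk with both targets exact would need a negative amount; discard.
Greek yogurt + spinach with both tight: 3.211 servings and 2.556 servings → $5.93.
Greek yogurt + peanut butter with both tight: 5.595 servings and 4.998 servings → $8.24.
milk + spinach with both tight: 1.116 servings and 2.821 servings → $2.56.
milk + peanut butter with both tight: 2.107 servings and 5.977 servings → $2.34.
spinach + peanut butter with both targets exact would need a negative amount; discard.
The minimum over all feasible corners is $2.34.

$2.34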